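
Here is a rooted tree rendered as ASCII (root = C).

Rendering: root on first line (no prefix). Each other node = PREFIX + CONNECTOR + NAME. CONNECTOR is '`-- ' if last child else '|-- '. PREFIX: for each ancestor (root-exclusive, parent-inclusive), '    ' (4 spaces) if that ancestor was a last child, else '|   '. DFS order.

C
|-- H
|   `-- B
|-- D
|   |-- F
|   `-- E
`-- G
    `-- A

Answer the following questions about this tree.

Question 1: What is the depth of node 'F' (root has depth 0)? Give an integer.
Answer: 2

Derivation:
Path from root to F: C -> D -> F
Depth = number of edges = 2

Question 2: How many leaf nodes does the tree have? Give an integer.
Leaves (nodes with no children): A, B, E, F

Answer: 4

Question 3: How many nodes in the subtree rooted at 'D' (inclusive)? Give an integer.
Answer: 3

Derivation:
Subtree rooted at D contains: D, E, F
Count = 3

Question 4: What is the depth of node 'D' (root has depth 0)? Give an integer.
Answer: 1

Derivation:
Path from root to D: C -> D
Depth = number of edges = 1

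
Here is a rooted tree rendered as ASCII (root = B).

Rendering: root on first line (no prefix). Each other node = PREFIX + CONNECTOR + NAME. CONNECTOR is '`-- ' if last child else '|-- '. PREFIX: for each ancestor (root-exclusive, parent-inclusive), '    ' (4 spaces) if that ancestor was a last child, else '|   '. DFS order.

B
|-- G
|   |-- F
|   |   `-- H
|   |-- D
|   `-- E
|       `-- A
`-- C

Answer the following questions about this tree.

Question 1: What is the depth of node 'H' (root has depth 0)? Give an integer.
Path from root to H: B -> G -> F -> H
Depth = number of edges = 3

Answer: 3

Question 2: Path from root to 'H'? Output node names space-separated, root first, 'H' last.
Walk down from root: B -> G -> F -> H

Answer: B G F H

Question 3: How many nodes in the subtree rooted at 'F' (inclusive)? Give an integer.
Answer: 2

Derivation:
Subtree rooted at F contains: F, H
Count = 2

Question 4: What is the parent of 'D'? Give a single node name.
Scan adjacency: D appears as child of G

Answer: G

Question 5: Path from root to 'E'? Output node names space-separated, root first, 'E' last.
Walk down from root: B -> G -> E

Answer: B G E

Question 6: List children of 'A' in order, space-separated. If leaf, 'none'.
Answer: none

Derivation:
Node A's children (from adjacency): (leaf)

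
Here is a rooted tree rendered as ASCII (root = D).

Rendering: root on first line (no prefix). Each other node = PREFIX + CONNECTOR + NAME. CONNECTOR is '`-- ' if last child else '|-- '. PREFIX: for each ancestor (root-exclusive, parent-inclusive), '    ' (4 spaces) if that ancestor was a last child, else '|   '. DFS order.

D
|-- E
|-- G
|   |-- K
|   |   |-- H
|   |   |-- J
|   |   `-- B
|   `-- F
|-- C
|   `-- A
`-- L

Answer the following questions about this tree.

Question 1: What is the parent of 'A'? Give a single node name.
Answer: C

Derivation:
Scan adjacency: A appears as child of C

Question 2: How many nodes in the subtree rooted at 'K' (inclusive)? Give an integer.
Answer: 4

Derivation:
Subtree rooted at K contains: B, H, J, K
Count = 4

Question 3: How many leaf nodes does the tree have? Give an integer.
Leaves (nodes with no children): A, B, E, F, H, J, L

Answer: 7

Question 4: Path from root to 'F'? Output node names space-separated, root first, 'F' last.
Answer: D G F

Derivation:
Walk down from root: D -> G -> F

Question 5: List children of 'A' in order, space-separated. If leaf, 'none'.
Answer: none

Derivation:
Node A's children (from adjacency): (leaf)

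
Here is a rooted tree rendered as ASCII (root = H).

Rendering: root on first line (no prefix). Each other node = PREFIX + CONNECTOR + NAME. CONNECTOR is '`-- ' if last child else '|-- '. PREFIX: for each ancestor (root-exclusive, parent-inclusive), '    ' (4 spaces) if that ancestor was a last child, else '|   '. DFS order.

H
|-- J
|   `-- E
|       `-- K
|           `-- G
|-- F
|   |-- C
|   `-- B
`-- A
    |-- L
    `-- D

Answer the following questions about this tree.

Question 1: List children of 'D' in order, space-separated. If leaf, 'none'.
Answer: none

Derivation:
Node D's children (from adjacency): (leaf)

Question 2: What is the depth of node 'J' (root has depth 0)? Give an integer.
Answer: 1

Derivation:
Path from root to J: H -> J
Depth = number of edges = 1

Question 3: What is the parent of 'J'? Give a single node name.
Answer: H

Derivation:
Scan adjacency: J appears as child of H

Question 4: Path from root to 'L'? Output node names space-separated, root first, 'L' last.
Answer: H A L

Derivation:
Walk down from root: H -> A -> L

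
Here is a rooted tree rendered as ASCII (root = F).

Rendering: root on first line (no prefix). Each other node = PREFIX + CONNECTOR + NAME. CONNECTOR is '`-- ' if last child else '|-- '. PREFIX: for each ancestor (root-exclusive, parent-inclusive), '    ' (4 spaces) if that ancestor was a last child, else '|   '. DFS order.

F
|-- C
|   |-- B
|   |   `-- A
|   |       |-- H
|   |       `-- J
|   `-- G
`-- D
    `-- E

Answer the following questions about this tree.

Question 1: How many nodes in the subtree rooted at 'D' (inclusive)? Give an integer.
Subtree rooted at D contains: D, E
Count = 2

Answer: 2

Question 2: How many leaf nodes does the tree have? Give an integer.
Answer: 4

Derivation:
Leaves (nodes with no children): E, G, H, J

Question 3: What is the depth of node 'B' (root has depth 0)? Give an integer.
Answer: 2

Derivation:
Path from root to B: F -> C -> B
Depth = number of edges = 2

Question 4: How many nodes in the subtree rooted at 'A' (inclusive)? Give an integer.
Subtree rooted at A contains: A, H, J
Count = 3

Answer: 3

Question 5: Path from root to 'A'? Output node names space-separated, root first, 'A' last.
Walk down from root: F -> C -> B -> A

Answer: F C B A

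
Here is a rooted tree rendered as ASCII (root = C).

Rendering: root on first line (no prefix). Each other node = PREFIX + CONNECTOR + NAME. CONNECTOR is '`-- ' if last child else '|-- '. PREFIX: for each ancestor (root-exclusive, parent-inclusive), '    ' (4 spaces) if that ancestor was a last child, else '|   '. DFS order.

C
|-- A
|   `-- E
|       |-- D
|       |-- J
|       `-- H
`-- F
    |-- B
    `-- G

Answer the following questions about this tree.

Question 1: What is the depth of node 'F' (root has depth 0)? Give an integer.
Answer: 1

Derivation:
Path from root to F: C -> F
Depth = number of edges = 1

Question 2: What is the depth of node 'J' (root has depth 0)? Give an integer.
Path from root to J: C -> A -> E -> J
Depth = number of edges = 3

Answer: 3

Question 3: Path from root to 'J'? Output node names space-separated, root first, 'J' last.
Answer: C A E J

Derivation:
Walk down from root: C -> A -> E -> J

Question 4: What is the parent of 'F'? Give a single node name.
Answer: C

Derivation:
Scan adjacency: F appears as child of C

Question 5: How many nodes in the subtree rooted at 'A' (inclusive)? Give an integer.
Answer: 5

Derivation:
Subtree rooted at A contains: A, D, E, H, J
Count = 5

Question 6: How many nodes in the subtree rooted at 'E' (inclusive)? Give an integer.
Subtree rooted at E contains: D, E, H, J
Count = 4

Answer: 4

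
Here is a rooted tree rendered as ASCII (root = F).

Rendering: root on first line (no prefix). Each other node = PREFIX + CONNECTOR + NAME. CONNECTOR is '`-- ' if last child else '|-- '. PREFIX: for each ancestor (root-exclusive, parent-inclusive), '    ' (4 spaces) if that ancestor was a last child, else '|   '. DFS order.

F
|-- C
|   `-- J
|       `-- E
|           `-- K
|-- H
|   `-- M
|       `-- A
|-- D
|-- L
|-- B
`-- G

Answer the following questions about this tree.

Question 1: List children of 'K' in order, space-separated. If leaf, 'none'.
Node K's children (from adjacency): (leaf)

Answer: none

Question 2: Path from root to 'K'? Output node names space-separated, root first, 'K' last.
Walk down from root: F -> C -> J -> E -> K

Answer: F C J E K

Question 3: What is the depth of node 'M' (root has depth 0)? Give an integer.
Answer: 2

Derivation:
Path from root to M: F -> H -> M
Depth = number of edges = 2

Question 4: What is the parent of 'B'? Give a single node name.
Scan adjacency: B appears as child of F

Answer: F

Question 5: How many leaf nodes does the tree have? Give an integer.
Answer: 6

Derivation:
Leaves (nodes with no children): A, B, D, G, K, L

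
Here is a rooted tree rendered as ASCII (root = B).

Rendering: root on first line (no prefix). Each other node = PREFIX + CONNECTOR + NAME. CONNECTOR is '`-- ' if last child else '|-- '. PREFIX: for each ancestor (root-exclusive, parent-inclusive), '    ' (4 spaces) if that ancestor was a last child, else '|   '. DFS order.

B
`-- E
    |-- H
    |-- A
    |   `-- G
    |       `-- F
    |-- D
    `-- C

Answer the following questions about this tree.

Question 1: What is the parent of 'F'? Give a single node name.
Scan adjacency: F appears as child of G

Answer: G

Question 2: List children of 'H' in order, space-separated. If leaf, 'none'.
Node H's children (from adjacency): (leaf)

Answer: none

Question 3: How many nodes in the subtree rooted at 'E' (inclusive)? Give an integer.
Subtree rooted at E contains: A, C, D, E, F, G, H
Count = 7

Answer: 7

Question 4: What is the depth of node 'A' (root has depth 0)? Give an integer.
Answer: 2

Derivation:
Path from root to A: B -> E -> A
Depth = number of edges = 2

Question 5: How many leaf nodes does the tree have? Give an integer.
Answer: 4

Derivation:
Leaves (nodes with no children): C, D, F, H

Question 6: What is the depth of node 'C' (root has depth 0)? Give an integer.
Answer: 2

Derivation:
Path from root to C: B -> E -> C
Depth = number of edges = 2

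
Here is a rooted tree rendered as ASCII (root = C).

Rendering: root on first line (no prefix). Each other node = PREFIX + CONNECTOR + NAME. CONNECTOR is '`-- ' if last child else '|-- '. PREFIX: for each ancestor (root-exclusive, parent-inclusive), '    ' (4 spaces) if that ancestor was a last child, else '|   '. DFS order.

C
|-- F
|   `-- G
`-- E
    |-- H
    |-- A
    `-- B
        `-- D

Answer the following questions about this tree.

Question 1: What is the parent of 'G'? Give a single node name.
Scan adjacency: G appears as child of F

Answer: F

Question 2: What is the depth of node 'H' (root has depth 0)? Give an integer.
Path from root to H: C -> E -> H
Depth = number of edges = 2

Answer: 2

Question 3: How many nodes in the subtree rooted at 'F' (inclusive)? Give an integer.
Answer: 2

Derivation:
Subtree rooted at F contains: F, G
Count = 2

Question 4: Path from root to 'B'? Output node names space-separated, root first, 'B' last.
Walk down from root: C -> E -> B

Answer: C E B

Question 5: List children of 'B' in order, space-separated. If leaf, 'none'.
Answer: D

Derivation:
Node B's children (from adjacency): D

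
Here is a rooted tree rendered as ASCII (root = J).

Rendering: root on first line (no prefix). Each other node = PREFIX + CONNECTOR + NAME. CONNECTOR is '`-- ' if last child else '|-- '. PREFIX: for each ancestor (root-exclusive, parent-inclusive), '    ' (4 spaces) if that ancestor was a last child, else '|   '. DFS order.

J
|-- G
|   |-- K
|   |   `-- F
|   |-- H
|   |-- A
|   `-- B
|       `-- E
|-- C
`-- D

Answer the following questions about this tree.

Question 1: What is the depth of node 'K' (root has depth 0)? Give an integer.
Answer: 2

Derivation:
Path from root to K: J -> G -> K
Depth = number of edges = 2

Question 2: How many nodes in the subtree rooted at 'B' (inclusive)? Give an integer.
Subtree rooted at B contains: B, E
Count = 2

Answer: 2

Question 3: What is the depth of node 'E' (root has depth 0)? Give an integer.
Path from root to E: J -> G -> B -> E
Depth = number of edges = 3

Answer: 3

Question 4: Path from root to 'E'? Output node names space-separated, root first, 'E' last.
Answer: J G B E

Derivation:
Walk down from root: J -> G -> B -> E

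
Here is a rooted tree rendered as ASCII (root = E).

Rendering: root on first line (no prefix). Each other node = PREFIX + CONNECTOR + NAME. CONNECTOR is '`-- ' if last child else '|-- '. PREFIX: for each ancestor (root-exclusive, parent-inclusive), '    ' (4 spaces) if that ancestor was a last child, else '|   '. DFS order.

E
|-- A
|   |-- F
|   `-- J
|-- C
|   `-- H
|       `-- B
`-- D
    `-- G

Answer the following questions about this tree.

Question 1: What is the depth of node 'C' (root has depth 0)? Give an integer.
Path from root to C: E -> C
Depth = number of edges = 1

Answer: 1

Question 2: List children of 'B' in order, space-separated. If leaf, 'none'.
Answer: none

Derivation:
Node B's children (from adjacency): (leaf)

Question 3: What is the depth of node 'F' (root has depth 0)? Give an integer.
Path from root to F: E -> A -> F
Depth = number of edges = 2

Answer: 2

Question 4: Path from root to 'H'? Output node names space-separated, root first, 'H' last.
Walk down from root: E -> C -> H

Answer: E C H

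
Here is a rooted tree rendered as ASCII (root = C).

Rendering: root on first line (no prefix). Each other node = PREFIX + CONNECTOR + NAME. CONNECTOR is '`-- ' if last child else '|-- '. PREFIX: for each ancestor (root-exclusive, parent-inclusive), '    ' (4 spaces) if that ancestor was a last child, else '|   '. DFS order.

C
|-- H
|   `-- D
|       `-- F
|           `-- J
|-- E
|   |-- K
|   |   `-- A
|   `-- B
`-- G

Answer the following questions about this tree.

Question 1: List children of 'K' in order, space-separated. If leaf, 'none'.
Node K's children (from adjacency): A

Answer: A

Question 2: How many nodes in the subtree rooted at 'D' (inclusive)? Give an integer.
Subtree rooted at D contains: D, F, J
Count = 3

Answer: 3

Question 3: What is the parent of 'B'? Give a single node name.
Answer: E

Derivation:
Scan adjacency: B appears as child of E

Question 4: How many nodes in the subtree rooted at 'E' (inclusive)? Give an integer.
Answer: 4

Derivation:
Subtree rooted at E contains: A, B, E, K
Count = 4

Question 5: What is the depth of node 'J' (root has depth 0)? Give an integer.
Answer: 4

Derivation:
Path from root to J: C -> H -> D -> F -> J
Depth = number of edges = 4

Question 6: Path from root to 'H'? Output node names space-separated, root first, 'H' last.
Answer: C H

Derivation:
Walk down from root: C -> H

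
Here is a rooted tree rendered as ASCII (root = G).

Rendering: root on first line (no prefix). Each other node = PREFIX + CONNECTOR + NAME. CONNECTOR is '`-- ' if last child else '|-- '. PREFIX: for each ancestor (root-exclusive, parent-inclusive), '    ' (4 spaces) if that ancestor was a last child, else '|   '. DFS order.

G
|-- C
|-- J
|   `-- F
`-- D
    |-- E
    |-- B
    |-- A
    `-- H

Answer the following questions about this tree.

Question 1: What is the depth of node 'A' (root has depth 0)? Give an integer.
Answer: 2

Derivation:
Path from root to A: G -> D -> A
Depth = number of edges = 2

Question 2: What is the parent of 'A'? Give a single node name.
Scan adjacency: A appears as child of D

Answer: D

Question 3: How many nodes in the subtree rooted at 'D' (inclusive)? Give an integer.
Subtree rooted at D contains: A, B, D, E, H
Count = 5

Answer: 5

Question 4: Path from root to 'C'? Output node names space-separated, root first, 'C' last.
Walk down from root: G -> C

Answer: G C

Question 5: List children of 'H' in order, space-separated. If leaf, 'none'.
Node H's children (from adjacency): (leaf)

Answer: none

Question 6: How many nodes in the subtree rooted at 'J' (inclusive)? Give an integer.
Subtree rooted at J contains: F, J
Count = 2

Answer: 2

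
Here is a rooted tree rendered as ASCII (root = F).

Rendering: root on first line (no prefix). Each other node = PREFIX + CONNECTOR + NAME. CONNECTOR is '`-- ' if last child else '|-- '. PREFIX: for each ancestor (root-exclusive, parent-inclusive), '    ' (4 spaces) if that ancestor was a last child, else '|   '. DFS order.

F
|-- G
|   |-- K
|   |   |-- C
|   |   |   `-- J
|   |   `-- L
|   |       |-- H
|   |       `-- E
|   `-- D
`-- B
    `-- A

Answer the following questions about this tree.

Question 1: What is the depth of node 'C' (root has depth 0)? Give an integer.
Answer: 3

Derivation:
Path from root to C: F -> G -> K -> C
Depth = number of edges = 3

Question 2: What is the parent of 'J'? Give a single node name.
Answer: C

Derivation:
Scan adjacency: J appears as child of C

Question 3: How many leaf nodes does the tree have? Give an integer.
Leaves (nodes with no children): A, D, E, H, J

Answer: 5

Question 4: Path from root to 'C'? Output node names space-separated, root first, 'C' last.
Answer: F G K C

Derivation:
Walk down from root: F -> G -> K -> C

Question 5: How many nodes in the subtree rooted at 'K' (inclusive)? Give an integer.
Answer: 6

Derivation:
Subtree rooted at K contains: C, E, H, J, K, L
Count = 6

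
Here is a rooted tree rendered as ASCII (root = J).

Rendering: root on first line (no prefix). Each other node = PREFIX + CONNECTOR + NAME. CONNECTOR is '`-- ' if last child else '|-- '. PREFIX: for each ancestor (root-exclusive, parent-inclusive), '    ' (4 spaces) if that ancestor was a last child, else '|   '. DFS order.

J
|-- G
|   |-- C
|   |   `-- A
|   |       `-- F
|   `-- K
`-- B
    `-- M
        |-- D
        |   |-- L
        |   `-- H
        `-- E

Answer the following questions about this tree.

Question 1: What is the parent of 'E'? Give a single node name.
Scan adjacency: E appears as child of M

Answer: M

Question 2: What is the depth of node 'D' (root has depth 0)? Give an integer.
Answer: 3

Derivation:
Path from root to D: J -> B -> M -> D
Depth = number of edges = 3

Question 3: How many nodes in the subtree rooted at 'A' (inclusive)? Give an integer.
Answer: 2

Derivation:
Subtree rooted at A contains: A, F
Count = 2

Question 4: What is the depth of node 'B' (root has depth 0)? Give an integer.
Path from root to B: J -> B
Depth = number of edges = 1

Answer: 1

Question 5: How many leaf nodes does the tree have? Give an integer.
Answer: 5

Derivation:
Leaves (nodes with no children): E, F, H, K, L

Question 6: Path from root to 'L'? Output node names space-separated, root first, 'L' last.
Walk down from root: J -> B -> M -> D -> L

Answer: J B M D L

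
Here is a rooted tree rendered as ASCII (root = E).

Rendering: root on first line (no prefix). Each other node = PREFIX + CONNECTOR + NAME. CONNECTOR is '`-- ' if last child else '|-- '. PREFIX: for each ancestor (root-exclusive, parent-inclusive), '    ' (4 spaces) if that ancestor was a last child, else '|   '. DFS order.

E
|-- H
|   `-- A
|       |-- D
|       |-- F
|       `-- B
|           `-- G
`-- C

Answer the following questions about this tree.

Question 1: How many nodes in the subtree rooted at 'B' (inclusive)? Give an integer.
Answer: 2

Derivation:
Subtree rooted at B contains: B, G
Count = 2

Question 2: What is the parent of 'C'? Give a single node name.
Scan adjacency: C appears as child of E

Answer: E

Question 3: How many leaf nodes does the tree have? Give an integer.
Leaves (nodes with no children): C, D, F, G

Answer: 4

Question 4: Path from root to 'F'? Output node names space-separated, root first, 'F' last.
Answer: E H A F

Derivation:
Walk down from root: E -> H -> A -> F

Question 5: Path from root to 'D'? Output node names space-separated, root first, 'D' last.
Answer: E H A D

Derivation:
Walk down from root: E -> H -> A -> D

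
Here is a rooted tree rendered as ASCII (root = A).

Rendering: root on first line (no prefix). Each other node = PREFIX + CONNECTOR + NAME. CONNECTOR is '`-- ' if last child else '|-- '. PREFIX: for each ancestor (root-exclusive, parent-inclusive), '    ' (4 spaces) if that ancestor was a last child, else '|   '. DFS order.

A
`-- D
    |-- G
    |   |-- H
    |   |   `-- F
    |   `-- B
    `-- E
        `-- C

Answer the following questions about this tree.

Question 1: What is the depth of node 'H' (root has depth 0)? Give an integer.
Answer: 3

Derivation:
Path from root to H: A -> D -> G -> H
Depth = number of edges = 3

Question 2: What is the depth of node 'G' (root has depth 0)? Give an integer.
Path from root to G: A -> D -> G
Depth = number of edges = 2

Answer: 2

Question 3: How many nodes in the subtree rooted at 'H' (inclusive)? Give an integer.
Subtree rooted at H contains: F, H
Count = 2

Answer: 2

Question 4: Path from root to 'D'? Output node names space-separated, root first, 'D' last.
Walk down from root: A -> D

Answer: A D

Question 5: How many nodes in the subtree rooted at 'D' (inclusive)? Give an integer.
Subtree rooted at D contains: B, C, D, E, F, G, H
Count = 7

Answer: 7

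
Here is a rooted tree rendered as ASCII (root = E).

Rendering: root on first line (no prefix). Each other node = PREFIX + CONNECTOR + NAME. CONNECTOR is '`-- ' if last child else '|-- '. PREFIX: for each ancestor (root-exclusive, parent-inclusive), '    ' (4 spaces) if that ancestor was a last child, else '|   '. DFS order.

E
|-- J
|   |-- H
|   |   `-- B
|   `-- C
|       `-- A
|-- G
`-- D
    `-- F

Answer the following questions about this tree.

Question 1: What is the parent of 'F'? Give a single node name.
Answer: D

Derivation:
Scan adjacency: F appears as child of D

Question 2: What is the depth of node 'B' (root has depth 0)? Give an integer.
Path from root to B: E -> J -> H -> B
Depth = number of edges = 3

Answer: 3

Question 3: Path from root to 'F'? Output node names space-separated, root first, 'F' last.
Walk down from root: E -> D -> F

Answer: E D F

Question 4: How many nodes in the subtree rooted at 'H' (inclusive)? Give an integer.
Subtree rooted at H contains: B, H
Count = 2

Answer: 2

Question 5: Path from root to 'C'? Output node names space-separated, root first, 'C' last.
Walk down from root: E -> J -> C

Answer: E J C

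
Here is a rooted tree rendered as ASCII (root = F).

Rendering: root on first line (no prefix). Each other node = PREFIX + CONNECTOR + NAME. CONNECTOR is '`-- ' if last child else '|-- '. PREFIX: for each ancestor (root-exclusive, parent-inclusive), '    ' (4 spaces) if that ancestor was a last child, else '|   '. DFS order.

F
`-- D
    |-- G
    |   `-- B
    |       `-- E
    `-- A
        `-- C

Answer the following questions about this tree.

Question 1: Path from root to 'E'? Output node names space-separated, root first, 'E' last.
Answer: F D G B E

Derivation:
Walk down from root: F -> D -> G -> B -> E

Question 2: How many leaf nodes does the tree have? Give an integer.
Leaves (nodes with no children): C, E

Answer: 2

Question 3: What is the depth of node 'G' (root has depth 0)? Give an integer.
Path from root to G: F -> D -> G
Depth = number of edges = 2

Answer: 2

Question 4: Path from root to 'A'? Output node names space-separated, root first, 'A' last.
Answer: F D A

Derivation:
Walk down from root: F -> D -> A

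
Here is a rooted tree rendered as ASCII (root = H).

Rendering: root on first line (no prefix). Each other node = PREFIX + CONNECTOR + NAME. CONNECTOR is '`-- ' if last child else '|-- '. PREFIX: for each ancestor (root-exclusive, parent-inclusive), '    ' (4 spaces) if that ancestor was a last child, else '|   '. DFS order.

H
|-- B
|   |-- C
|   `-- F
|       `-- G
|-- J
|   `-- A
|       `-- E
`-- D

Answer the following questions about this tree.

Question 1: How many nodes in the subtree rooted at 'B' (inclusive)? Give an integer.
Answer: 4

Derivation:
Subtree rooted at B contains: B, C, F, G
Count = 4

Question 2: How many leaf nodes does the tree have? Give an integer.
Leaves (nodes with no children): C, D, E, G

Answer: 4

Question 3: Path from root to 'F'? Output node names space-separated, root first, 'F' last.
Answer: H B F

Derivation:
Walk down from root: H -> B -> F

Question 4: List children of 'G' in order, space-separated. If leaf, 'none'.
Node G's children (from adjacency): (leaf)

Answer: none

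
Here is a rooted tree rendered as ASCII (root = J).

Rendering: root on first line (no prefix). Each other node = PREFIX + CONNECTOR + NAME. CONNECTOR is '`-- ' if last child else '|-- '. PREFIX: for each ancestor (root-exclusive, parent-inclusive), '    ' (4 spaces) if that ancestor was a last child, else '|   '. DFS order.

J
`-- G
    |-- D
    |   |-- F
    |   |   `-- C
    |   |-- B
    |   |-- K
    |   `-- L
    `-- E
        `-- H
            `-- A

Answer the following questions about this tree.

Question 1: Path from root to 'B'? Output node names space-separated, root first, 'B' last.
Walk down from root: J -> G -> D -> B

Answer: J G D B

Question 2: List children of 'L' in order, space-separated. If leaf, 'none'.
Node L's children (from adjacency): (leaf)

Answer: none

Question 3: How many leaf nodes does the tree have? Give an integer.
Answer: 5

Derivation:
Leaves (nodes with no children): A, B, C, K, L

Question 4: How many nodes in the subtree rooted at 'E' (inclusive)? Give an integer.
Answer: 3

Derivation:
Subtree rooted at E contains: A, E, H
Count = 3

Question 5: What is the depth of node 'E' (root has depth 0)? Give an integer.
Answer: 2

Derivation:
Path from root to E: J -> G -> E
Depth = number of edges = 2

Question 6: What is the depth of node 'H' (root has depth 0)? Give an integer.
Answer: 3

Derivation:
Path from root to H: J -> G -> E -> H
Depth = number of edges = 3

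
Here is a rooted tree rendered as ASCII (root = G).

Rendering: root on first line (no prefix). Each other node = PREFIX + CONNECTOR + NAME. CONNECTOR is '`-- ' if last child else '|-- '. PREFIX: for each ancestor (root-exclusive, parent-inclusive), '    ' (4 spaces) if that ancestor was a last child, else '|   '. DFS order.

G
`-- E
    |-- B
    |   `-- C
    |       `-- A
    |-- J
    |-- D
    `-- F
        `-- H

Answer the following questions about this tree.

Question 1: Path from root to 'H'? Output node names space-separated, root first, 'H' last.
Answer: G E F H

Derivation:
Walk down from root: G -> E -> F -> H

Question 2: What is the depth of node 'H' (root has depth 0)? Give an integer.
Answer: 3

Derivation:
Path from root to H: G -> E -> F -> H
Depth = number of edges = 3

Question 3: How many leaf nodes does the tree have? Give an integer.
Answer: 4

Derivation:
Leaves (nodes with no children): A, D, H, J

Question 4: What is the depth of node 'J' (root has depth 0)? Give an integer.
Path from root to J: G -> E -> J
Depth = number of edges = 2

Answer: 2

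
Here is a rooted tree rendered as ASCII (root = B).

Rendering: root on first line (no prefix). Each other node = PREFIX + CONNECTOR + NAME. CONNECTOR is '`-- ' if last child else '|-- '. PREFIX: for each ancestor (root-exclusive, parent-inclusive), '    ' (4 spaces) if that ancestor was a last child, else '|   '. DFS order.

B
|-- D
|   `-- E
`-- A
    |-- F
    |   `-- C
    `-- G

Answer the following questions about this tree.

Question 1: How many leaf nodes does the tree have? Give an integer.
Leaves (nodes with no children): C, E, G

Answer: 3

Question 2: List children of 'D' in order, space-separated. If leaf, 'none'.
Node D's children (from adjacency): E

Answer: E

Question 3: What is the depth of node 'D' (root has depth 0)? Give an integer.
Answer: 1

Derivation:
Path from root to D: B -> D
Depth = number of edges = 1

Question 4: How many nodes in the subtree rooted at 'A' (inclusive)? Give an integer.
Answer: 4

Derivation:
Subtree rooted at A contains: A, C, F, G
Count = 4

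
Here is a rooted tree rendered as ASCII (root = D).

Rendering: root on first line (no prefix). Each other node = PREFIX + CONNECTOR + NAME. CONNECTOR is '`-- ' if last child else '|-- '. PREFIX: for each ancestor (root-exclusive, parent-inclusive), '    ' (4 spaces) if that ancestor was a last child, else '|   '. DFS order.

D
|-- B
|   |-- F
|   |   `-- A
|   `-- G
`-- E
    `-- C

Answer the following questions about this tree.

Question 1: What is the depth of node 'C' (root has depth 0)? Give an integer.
Path from root to C: D -> E -> C
Depth = number of edges = 2

Answer: 2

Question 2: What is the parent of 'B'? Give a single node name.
Scan adjacency: B appears as child of D

Answer: D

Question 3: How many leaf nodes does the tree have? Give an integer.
Answer: 3

Derivation:
Leaves (nodes with no children): A, C, G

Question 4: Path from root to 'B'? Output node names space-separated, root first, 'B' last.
Answer: D B

Derivation:
Walk down from root: D -> B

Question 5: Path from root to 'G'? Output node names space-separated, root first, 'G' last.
Walk down from root: D -> B -> G

Answer: D B G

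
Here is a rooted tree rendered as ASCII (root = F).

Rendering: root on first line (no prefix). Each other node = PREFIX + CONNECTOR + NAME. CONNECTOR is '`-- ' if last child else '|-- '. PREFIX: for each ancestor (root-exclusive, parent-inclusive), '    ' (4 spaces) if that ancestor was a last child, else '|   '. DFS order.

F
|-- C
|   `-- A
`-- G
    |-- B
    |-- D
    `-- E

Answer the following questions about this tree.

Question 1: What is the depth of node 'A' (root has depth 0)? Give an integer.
Answer: 2

Derivation:
Path from root to A: F -> C -> A
Depth = number of edges = 2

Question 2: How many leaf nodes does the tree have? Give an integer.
Answer: 4

Derivation:
Leaves (nodes with no children): A, B, D, E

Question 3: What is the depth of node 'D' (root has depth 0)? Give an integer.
Path from root to D: F -> G -> D
Depth = number of edges = 2

Answer: 2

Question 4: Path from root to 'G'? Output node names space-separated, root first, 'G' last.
Walk down from root: F -> G

Answer: F G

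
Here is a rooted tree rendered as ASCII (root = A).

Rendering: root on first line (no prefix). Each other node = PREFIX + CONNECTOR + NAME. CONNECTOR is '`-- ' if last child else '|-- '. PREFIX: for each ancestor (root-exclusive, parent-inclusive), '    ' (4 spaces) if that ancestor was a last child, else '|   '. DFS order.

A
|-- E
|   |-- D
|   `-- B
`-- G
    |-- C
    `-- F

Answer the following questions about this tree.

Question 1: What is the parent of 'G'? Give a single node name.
Scan adjacency: G appears as child of A

Answer: A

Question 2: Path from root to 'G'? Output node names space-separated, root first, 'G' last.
Answer: A G

Derivation:
Walk down from root: A -> G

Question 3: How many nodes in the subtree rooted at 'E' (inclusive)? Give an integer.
Answer: 3

Derivation:
Subtree rooted at E contains: B, D, E
Count = 3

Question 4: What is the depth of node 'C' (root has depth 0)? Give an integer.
Path from root to C: A -> G -> C
Depth = number of edges = 2

Answer: 2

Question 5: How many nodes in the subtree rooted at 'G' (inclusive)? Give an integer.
Subtree rooted at G contains: C, F, G
Count = 3

Answer: 3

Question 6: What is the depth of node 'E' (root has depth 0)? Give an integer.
Path from root to E: A -> E
Depth = number of edges = 1

Answer: 1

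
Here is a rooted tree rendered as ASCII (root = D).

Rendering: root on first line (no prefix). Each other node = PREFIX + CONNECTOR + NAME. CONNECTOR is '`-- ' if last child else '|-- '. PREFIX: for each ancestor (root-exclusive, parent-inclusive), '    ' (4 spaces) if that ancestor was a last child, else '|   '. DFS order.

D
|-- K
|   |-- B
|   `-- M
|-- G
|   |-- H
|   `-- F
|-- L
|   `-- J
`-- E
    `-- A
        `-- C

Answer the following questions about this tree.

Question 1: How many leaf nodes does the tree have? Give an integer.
Leaves (nodes with no children): B, C, F, H, J, M

Answer: 6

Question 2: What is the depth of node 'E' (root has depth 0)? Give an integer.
Answer: 1

Derivation:
Path from root to E: D -> E
Depth = number of edges = 1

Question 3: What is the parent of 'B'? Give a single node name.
Scan adjacency: B appears as child of K

Answer: K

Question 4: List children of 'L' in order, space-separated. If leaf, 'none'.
Node L's children (from adjacency): J

Answer: J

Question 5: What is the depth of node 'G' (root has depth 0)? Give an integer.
Path from root to G: D -> G
Depth = number of edges = 1

Answer: 1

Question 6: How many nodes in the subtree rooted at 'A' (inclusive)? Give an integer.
Subtree rooted at A contains: A, C
Count = 2

Answer: 2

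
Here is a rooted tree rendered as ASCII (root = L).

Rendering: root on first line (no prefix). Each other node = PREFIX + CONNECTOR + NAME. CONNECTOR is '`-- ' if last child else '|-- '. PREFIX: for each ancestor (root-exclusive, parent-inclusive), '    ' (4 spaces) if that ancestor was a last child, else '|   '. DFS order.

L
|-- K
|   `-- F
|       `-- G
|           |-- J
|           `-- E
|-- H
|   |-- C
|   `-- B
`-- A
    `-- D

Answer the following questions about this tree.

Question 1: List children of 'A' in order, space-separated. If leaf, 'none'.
Answer: D

Derivation:
Node A's children (from adjacency): D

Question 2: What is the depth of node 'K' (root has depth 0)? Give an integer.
Answer: 1

Derivation:
Path from root to K: L -> K
Depth = number of edges = 1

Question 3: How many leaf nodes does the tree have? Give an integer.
Leaves (nodes with no children): B, C, D, E, J

Answer: 5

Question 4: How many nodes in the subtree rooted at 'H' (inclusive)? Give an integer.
Subtree rooted at H contains: B, C, H
Count = 3

Answer: 3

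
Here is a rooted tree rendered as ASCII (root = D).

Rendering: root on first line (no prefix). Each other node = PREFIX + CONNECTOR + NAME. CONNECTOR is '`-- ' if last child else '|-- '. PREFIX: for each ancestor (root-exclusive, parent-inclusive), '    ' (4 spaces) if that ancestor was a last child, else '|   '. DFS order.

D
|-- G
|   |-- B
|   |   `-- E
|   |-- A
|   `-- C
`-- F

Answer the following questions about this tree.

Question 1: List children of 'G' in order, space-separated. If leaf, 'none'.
Node G's children (from adjacency): B, A, C

Answer: B A C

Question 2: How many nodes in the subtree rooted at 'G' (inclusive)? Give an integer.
Subtree rooted at G contains: A, B, C, E, G
Count = 5

Answer: 5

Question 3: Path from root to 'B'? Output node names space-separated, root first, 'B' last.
Answer: D G B

Derivation:
Walk down from root: D -> G -> B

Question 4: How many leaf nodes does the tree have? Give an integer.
Leaves (nodes with no children): A, C, E, F

Answer: 4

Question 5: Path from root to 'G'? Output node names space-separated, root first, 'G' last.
Answer: D G

Derivation:
Walk down from root: D -> G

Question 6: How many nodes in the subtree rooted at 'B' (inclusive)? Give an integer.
Answer: 2

Derivation:
Subtree rooted at B contains: B, E
Count = 2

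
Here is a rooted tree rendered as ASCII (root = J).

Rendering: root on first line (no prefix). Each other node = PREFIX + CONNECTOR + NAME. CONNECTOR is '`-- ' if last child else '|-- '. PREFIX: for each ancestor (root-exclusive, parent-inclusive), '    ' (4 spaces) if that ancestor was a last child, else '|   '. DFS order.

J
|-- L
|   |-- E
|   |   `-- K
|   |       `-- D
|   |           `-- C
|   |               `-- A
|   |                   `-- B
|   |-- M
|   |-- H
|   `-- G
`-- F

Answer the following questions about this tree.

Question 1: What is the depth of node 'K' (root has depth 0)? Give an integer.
Path from root to K: J -> L -> E -> K
Depth = number of edges = 3

Answer: 3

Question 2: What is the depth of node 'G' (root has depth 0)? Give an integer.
Path from root to G: J -> L -> G
Depth = number of edges = 2

Answer: 2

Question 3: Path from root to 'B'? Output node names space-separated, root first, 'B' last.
Answer: J L E K D C A B

Derivation:
Walk down from root: J -> L -> E -> K -> D -> C -> A -> B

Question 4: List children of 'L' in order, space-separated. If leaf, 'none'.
Answer: E M H G

Derivation:
Node L's children (from adjacency): E, M, H, G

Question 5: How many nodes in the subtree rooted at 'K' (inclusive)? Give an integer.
Subtree rooted at K contains: A, B, C, D, K
Count = 5

Answer: 5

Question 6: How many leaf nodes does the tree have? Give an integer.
Leaves (nodes with no children): B, F, G, H, M

Answer: 5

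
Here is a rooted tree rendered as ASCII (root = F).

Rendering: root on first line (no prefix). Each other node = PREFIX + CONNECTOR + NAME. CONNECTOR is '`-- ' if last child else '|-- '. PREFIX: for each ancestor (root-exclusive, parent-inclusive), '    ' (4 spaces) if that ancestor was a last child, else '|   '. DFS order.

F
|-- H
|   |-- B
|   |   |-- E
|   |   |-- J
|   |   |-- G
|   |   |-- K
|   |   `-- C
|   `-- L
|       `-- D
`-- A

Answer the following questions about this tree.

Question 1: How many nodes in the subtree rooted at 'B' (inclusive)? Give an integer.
Answer: 6

Derivation:
Subtree rooted at B contains: B, C, E, G, J, K
Count = 6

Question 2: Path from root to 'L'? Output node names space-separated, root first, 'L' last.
Answer: F H L

Derivation:
Walk down from root: F -> H -> L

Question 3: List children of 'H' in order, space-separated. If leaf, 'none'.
Answer: B L

Derivation:
Node H's children (from adjacency): B, L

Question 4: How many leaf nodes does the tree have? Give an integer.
Answer: 7

Derivation:
Leaves (nodes with no children): A, C, D, E, G, J, K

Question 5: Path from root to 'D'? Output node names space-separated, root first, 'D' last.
Walk down from root: F -> H -> L -> D

Answer: F H L D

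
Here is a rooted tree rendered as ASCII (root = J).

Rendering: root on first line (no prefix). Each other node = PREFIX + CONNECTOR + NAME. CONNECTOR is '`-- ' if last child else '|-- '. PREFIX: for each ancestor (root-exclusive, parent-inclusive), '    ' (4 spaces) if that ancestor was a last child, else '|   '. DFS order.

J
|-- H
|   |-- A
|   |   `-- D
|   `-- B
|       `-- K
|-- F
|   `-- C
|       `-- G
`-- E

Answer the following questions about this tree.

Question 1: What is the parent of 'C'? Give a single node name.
Scan adjacency: C appears as child of F

Answer: F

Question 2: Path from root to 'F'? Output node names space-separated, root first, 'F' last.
Answer: J F

Derivation:
Walk down from root: J -> F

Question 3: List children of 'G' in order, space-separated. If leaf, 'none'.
Node G's children (from adjacency): (leaf)

Answer: none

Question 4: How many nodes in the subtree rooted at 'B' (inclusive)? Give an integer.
Subtree rooted at B contains: B, K
Count = 2

Answer: 2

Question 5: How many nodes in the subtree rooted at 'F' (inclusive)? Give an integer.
Answer: 3

Derivation:
Subtree rooted at F contains: C, F, G
Count = 3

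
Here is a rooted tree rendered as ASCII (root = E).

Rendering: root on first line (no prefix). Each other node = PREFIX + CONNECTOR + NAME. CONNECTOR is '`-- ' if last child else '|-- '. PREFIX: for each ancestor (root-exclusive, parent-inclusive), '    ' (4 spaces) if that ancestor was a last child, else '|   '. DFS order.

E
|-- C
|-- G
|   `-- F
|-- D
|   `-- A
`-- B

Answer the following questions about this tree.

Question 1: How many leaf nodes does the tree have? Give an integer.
Leaves (nodes with no children): A, B, C, F

Answer: 4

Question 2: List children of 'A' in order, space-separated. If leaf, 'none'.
Answer: none

Derivation:
Node A's children (from adjacency): (leaf)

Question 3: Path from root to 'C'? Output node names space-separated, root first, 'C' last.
Walk down from root: E -> C

Answer: E C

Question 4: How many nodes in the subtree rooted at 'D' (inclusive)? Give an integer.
Answer: 2

Derivation:
Subtree rooted at D contains: A, D
Count = 2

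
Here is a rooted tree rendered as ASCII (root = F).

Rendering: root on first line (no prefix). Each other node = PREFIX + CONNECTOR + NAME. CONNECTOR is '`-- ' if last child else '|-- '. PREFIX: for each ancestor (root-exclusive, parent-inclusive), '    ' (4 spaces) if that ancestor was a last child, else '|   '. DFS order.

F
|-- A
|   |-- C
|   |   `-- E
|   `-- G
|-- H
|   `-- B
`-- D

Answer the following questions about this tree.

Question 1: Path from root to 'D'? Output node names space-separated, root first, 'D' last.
Walk down from root: F -> D

Answer: F D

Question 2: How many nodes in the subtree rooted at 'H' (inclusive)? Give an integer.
Answer: 2

Derivation:
Subtree rooted at H contains: B, H
Count = 2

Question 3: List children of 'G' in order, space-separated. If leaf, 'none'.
Answer: none

Derivation:
Node G's children (from adjacency): (leaf)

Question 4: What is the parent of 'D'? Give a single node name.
Scan adjacency: D appears as child of F

Answer: F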